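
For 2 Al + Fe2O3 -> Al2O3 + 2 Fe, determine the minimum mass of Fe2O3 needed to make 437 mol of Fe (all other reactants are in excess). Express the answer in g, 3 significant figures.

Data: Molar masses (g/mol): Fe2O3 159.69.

n(Fe) = 437.0 mol
n(Fe2O3) = (1/2) × 437.0 = 218.5 mol
mass = 218.5 × 159.69 = 34890 g

34900 g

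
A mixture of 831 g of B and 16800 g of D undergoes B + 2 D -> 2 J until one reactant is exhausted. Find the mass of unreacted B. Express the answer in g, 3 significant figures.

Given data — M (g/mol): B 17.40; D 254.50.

257 g

n(B) = 831.0 / 17.40 = 47.76 mol
n(D) = 16800 / 254.50 = 66.01 mol
n/ν → B: 47.76, D: 33.01; D is limiting.
B consumed = (1/2) × 66.01 = 33.01 mol
B remaining = 47.76 − 33.01 = 14.75 mol
mass = 14.75 × 17.40 = 256.7 g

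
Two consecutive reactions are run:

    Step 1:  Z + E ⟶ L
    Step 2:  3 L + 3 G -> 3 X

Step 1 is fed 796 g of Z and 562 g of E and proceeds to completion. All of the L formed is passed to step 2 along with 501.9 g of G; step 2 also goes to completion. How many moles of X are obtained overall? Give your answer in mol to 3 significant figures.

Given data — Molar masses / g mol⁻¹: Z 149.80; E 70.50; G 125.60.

4.00 mol

Step 1:
n(Z) = 796.0 / 149.80 = 5.314 mol
n(E) = 562.0 / 70.50 = 7.972 mol
n/ν → Z: 5.314, E: 7.972; Z is limiting.
n(L) produced = (1/1) × 5.314 = 5.314 mol
Step 2:
n(L) available = 5.314 mol
n(G) = 501.9 / 125.60 = 3.996 mol
n/ν → L: 1.771, G: 1.332; G is limiting.
n(X) = (3/3) × 3.996 = 3.996 mol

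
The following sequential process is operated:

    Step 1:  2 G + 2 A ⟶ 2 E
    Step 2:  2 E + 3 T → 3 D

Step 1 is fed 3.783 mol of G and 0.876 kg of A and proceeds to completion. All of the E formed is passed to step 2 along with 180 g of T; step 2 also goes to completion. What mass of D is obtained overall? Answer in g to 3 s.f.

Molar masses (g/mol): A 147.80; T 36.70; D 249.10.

1220 g

Step 1:
n(G) = 3.783 mol
n(A) = 0.8760×1000 / 147.80 = 5.927 mol
n/ν for G = 3.783/2 = 1.892
n/ν for A = 5.927/2 = 2.964
Smallest n/ν is G → limiting reagent.
n(E) produced = (2/2) × 3.783 = 3.783 mol
Step 2:
n(E) available = 3.783 mol
n(T) = 180.0 / 36.70 = 4.905 mol
n/ν for E = 3.783/2 = 1.892
n/ν for T = 4.905/3 = 1.635
Smallest n/ν is T → limiting reagent.
n(D) = (3/3) × 4.905 = 4.905 mol
mass = 4.905 × 249.10 = 1222 g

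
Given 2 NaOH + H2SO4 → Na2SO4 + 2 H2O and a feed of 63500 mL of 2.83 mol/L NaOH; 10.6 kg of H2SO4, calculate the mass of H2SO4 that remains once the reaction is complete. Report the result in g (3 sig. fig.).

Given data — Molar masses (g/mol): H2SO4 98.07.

n(NaOH) = 2.83 × 63500/1000 = 179.7 mol
n(H2SO4) = 10.60×1000 / 98.07 = 108.1 mol
n/ν → NaOH: 89.85, H2SO4: 108.1; NaOH is limiting.
H2SO4 consumed = (1/2) × 179.7 = 89.85 mol
H2SO4 remaining = 108.1 − 89.85 = 18.25 mol
mass = 18.25 × 98.07 = 1790 g

1790 g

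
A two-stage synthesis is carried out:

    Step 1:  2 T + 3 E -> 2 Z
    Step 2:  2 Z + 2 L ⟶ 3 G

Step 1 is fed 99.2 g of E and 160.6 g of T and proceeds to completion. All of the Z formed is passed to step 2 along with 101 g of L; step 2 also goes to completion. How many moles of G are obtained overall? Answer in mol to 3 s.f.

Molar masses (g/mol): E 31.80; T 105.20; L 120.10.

1.26 mol

Step 1:
n(E) = 99.20 / 31.80 = 3.119 mol
n(T) = 160.6 / 105.20 = 1.527 mol
n/ν → E: 1.040, T: 0.7635; T is limiting.
n(Z) produced = (2/2) × 1.527 = 1.527 mol
Step 2:
n(Z) available = 1.527 mol
n(L) = 101.0 / 120.10 = 0.8410 mol
n/ν → Z: 0.7635, L: 0.4205; L is limiting.
n(G) = (3/2) × 0.8410 = 1.262 mol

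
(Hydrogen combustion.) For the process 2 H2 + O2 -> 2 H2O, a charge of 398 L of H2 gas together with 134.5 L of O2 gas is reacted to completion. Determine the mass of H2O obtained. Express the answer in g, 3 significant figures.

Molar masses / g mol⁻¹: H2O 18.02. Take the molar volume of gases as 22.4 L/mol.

216 g

n(H2) = 398.0 / 22.4 = 17.77 mol
n(O2) = 134.5 / 22.4 = 6.004 mol
n/ν for H2 = 17.77/2 = 8.885
n/ν for O2 = 6.004/1 = 6.004
Smallest n/ν is O2 → limiting reagent.
n(H2O) = (2/1) × 6.004 = 12.01 mol
mass = 12.01 × 18.02 = 216.4 g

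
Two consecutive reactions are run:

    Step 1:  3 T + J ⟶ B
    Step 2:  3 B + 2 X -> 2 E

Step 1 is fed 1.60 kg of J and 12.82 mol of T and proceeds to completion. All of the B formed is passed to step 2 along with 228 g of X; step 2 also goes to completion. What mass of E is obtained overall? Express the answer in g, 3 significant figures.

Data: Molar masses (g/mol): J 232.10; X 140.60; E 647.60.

Step 1:
n(J) = 1.600×1000 / 232.10 = 6.894 mol
n(T) = 12.82 mol
n/ν → J: 6.894, T: 4.273; T is limiting.
n(B) produced = (1/3) × 12.82 = 4.273 mol
Step 2:
n(B) available = 4.273 mol
n(X) = 228.0 / 140.60 = 1.622 mol
n/ν → B: 1.424, X: 0.8110; X is limiting.
n(E) = (2/2) × 1.622 = 1.622 mol
mass = 1.622 × 647.60 = 1050 g

1050 g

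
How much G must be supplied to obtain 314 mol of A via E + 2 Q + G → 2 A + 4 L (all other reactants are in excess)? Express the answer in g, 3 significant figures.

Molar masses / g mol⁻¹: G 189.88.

29800 g

n(A) = 314.0 mol
n(G) = (1/2) × 314.0 = 157.0 mol
mass = 157.0 × 189.88 = 29810 g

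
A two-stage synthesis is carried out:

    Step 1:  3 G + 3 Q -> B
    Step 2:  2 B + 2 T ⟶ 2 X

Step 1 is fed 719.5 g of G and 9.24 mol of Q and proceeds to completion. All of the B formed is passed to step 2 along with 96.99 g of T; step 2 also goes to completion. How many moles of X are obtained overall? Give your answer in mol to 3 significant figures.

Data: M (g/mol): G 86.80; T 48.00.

2.02 mol

Step 1:
n(G) = 719.5 / 86.80 = 8.289 mol
n(Q) = 9.240 mol
n/ν for G = 8.289/3 = 2.763
n/ν for Q = 9.240/3 = 3.080
Smallest n/ν is G → limiting reagent.
n(B) produced = (1/3) × 8.289 = 2.763 mol
Step 2:
n(B) available = 2.763 mol
n(T) = 96.99 / 48.00 = 2.021 mol
n/ν for B = 2.763/2 = 1.382
n/ν for T = 2.021/2 = 1.011
Smallest n/ν is T → limiting reagent.
n(X) = (2/2) × 2.021 = 2.021 mol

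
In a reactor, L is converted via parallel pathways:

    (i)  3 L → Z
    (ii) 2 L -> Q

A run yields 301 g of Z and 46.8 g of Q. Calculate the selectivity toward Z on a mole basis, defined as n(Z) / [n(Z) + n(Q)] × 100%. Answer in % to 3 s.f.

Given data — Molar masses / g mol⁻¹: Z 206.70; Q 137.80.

n(Z) = 301 / 206.70 = 1.456 mol
n(Q) = 46.8 / 137.80 = 0.3396 mol
selectivity = 1.456/(1.456+0.3396) × 100 = 81.09 %

81.1 %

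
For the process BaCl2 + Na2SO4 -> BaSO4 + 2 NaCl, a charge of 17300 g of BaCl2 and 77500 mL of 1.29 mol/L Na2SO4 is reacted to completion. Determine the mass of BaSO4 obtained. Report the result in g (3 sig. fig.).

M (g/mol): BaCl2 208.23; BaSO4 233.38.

n(BaCl2) = 17300 / 208.23 = 83.08 mol
n(Na2SO4) = 1.29 × 77500/1000 = 99.98 mol
n/ν for BaCl2 = 83.08/1 = 83.08
n/ν for Na2SO4 = 99.98/1 = 99.98
Smallest n/ν is BaCl2 → limiting reagent.
n(BaSO4) = (1/1) × 83.08 = 83.08 mol
mass = 83.08 × 233.38 = 19390 g

19400 g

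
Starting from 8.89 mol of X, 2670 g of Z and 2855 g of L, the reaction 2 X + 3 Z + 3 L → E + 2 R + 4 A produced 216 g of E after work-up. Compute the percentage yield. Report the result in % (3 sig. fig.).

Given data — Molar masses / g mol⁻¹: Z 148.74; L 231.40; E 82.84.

63.4 %

n(X) = 8.890 mol
n(Z) = 2670 / 148.74 = 17.95 mol
n(L) = 2855 / 231.40 = 12.34 mol
n/ν for X = 8.890/2 = 4.445
n/ν for Z = 17.95/3 = 5.983
n/ν for L = 12.34/3 = 4.113
Smallest n/ν is L → limiting reagent.
theoretical n(E) = (1/3) × 12.34 = 4.113 mol → 340.7 g
% yield = 216 / 340.7 × 100 = 63.40 %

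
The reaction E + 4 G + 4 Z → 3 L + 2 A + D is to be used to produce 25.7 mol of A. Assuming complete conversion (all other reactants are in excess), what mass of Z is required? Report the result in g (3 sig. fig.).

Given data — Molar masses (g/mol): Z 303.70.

15600 g

n(A) = 25.70 mol
n(Z) = (4/2) × 25.70 = 51.40 mol
mass = 51.40 × 303.70 = 15610 g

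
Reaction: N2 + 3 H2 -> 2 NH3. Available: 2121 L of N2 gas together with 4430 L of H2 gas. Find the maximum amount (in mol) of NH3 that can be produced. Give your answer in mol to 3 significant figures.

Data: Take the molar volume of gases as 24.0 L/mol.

123 mol

n(N2) = 2121 / 24.0 = 88.38 mol
n(H2) = 4430 / 24.0 = 184.6 mol
n/ν for N2 = 88.38/1 = 88.38
n/ν for H2 = 184.6/3 = 61.53
Smallest n/ν is H2 → limiting reagent.
n(NH3) = (2/3) × 184.6 = 123.1 mol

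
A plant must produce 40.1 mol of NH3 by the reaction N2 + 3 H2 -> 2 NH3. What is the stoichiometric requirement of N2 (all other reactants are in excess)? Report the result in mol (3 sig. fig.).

20.1 mol

n(NH3) = 40.10 mol
n(N2) = (1/2) × 40.10 = 20.05 mol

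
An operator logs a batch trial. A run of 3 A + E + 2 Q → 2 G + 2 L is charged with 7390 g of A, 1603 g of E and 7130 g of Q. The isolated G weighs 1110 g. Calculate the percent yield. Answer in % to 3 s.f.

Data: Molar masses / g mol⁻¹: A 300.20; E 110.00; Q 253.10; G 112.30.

n(A) = 7390 / 300.20 = 24.62 mol
n(E) = 1603 / 110.00 = 14.57 mol
n(Q) = 7130 / 253.10 = 28.17 mol
n/ν for A = 24.62/3 = 8.207
n/ν for E = 14.57/1 = 14.57
n/ν for Q = 28.17/2 = 14.09
Smallest n/ν is A → limiting reagent.
theoretical n(G) = (2/3) × 24.62 = 16.41 mol → 1843 g
% yield = 1110 / 1843 × 100 = 60.23 %

60.2 %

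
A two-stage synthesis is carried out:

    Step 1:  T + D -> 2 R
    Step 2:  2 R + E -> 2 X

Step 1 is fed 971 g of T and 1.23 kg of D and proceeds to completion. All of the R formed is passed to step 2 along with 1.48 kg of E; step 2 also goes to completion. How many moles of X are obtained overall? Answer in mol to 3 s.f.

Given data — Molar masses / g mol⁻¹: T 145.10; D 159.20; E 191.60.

Step 1:
n(T) = 971.0 / 145.10 = 6.692 mol
n(D) = 1.230×1000 / 159.20 = 7.726 mol
n/ν for T = 6.692/1 = 6.692
n/ν for D = 7.726/1 = 7.726
Smallest n/ν is T → limiting reagent.
n(R) produced = (2/1) × 6.692 = 13.38 mol
Step 2:
n(R) available = 13.38 mol
n(E) = 1.480×1000 / 191.60 = 7.724 mol
n/ν for R = 13.38/2 = 6.690
n/ν for E = 7.724/1 = 7.724
Smallest n/ν is R → limiting reagent.
n(X) = (2/2) × 13.38 = 13.38 mol

13.4 mol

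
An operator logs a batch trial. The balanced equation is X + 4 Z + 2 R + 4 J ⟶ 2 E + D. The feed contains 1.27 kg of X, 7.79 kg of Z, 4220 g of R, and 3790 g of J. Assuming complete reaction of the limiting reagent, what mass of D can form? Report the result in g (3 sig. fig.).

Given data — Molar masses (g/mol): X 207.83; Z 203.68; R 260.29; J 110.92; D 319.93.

n(X) = 1.270×1000 / 207.83 = 6.111 mol
n(Z) = 7.790×1000 / 203.68 = 38.25 mol
n(R) = 4220 / 260.29 = 16.21 mol
n(J) = 3790 / 110.92 = 34.17 mol
n/ν → X: 6.111, Z: 9.563, R: 8.105, J: 8.543; X is limiting.
n(D) = (1/1) × 6.111 = 6.111 mol
mass = 6.111 × 319.93 = 1955 g

1960 g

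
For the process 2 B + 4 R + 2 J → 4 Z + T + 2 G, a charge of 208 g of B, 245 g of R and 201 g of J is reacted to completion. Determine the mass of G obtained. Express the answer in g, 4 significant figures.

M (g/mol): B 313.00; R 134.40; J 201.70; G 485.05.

n(B) = 208.0 / 313.00 = 0.6645 mol
n(R) = 245.0 / 134.40 = 1.823 mol
n(J) = 201.0 / 201.70 = 0.9965 mol
n/ν for B = 0.6645/2 = 0.3323
n/ν for R = 1.823/4 = 0.4558
n/ν for J = 0.9965/2 = 0.4983
Smallest n/ν is B → limiting reagent.
n(G) = (2/2) × 0.6645 = 0.6645 mol
mass = 0.6645 × 485.05 = 322.3 g

322.3 g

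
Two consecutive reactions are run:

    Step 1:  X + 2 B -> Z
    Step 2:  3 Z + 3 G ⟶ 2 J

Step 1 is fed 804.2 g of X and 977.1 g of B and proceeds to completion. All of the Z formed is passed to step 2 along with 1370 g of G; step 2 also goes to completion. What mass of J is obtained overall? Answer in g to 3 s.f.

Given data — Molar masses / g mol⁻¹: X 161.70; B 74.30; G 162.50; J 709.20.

2350 g

Step 1:
n(X) = 804.2 / 161.70 = 4.973 mol
n(B) = 977.1 / 74.30 = 13.15 mol
n/ν for X = 4.973/1 = 4.973
n/ν for B = 13.15/2 = 6.575
Smallest n/ν is X → limiting reagent.
n(Z) produced = (1/1) × 4.973 = 4.973 mol
Step 2:
n(Z) available = 4.973 mol
n(G) = 1370 / 162.50 = 8.431 mol
n/ν for Z = 4.973/3 = 1.658
n/ν for G = 8.431/3 = 2.810
Smallest n/ν is Z → limiting reagent.
n(J) = (2/3) × 4.973 = 3.315 mol
mass = 3.315 × 709.20 = 2351 g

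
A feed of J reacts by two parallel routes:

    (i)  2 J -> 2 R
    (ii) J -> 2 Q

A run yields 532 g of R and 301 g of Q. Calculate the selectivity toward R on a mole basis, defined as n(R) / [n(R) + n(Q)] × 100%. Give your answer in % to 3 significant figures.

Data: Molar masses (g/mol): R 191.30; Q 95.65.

46.9 %

n(R) = 532 / 191.30 = 2.781 mol
n(Q) = 301 / 95.65 = 3.147 mol
selectivity = 2.781/(2.781+3.147) × 100 = 46.91 %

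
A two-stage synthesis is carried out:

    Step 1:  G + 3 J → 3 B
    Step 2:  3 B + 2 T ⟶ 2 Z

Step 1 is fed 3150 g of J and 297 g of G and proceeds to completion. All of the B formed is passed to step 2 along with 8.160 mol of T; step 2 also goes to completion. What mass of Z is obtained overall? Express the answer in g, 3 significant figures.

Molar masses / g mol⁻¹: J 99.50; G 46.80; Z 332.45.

2710 g

Step 1:
n(J) = 3150 / 99.50 = 31.66 mol
n(G) = 297.0 / 46.80 = 6.346 mol
n/ν for J = 31.66/3 = 10.55
n/ν for G = 6.346/1 = 6.346
Smallest n/ν is G → limiting reagent.
n(B) produced = (3/1) × 6.346 = 19.04 mol
Step 2:
n(B) available = 19.04 mol
n(T) = 8.160 mol
n/ν for B = 19.04/3 = 6.347
n/ν for T = 8.160/2 = 4.080
Smallest n/ν is T → limiting reagent.
n(Z) = (2/2) × 8.160 = 8.160 mol
mass = 8.160 × 332.45 = 2713 g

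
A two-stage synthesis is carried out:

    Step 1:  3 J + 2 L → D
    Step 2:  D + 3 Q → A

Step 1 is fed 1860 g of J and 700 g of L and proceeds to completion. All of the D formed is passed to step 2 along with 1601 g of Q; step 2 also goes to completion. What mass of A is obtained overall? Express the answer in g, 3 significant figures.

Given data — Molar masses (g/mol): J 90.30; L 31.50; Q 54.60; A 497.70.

Step 1:
n(J) = 1860 / 90.30 = 20.60 mol
n(L) = 700.0 / 31.50 = 22.22 mol
n/ν for J = 20.60/3 = 6.867
n/ν for L = 22.22/2 = 11.11
Smallest n/ν is J → limiting reagent.
n(D) produced = (1/3) × 20.60 = 6.867 mol
Step 2:
n(D) available = 6.867 mol
n(Q) = 1601 / 54.60 = 29.32 mol
n/ν for D = 6.867/1 = 6.867
n/ν for Q = 29.32/3 = 9.773
Smallest n/ν is D → limiting reagent.
n(A) = (1/1) × 6.867 = 6.867 mol
mass = 6.867 × 497.70 = 3418 g

3420 g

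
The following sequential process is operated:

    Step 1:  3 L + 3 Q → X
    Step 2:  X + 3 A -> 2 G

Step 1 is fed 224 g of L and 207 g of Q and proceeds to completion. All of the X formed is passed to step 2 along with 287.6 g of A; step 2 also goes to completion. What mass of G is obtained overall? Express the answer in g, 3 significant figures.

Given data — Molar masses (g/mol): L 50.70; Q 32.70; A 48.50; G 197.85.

Step 1:
n(L) = 224.0 / 50.70 = 4.418 mol
n(Q) = 207.0 / 32.70 = 6.330 mol
n/ν for L = 4.418/3 = 1.473
n/ν for Q = 6.330/3 = 2.110
Smallest n/ν is L → limiting reagent.
n(X) produced = (1/3) × 4.418 = 1.473 mol
Step 2:
n(X) available = 1.473 mol
n(A) = 287.6 / 48.50 = 5.930 mol
n/ν for X = 1.473/1 = 1.473
n/ν for A = 5.930/3 = 1.977
Smallest n/ν is X → limiting reagent.
n(G) = (2/1) × 1.473 = 2.946 mol
mass = 2.946 × 197.85 = 582.9 g

583 g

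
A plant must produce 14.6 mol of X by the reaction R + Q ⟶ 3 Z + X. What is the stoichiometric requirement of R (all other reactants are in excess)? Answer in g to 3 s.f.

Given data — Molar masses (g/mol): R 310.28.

4530 g

n(X) = 14.60 mol
n(R) = (1/1) × 14.60 = 14.60 mol
mass = 14.60 × 310.28 = 4530 g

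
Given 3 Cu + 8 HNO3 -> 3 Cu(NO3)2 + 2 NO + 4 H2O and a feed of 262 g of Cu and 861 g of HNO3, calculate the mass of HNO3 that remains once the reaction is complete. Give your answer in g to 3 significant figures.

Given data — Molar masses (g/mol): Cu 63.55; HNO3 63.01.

n(Cu) = 262.0 / 63.55 = 4.123 mol
n(HNO3) = 861.0 / 63.01 = 13.66 mol
n/ν for Cu = 4.123/3 = 1.374
n/ν for HNO3 = 13.66/8 = 1.708
Smallest n/ν is Cu → limiting reagent.
HNO3 consumed = (8/3) × 4.123 = 10.99 mol
HNO3 remaining = 13.66 − 10.99 = 2.670 mol
mass = 2.670 × 63.01 = 168.2 g

168 g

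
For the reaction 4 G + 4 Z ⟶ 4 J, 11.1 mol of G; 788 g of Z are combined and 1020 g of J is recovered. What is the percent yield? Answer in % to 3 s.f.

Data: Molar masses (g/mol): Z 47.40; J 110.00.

n(G) = 11.10 mol
n(Z) = 788.0 / 47.40 = 16.62 mol
n/ν for G = 11.10/4 = 2.775
n/ν for Z = 16.62/4 = 4.155
Smallest n/ν is G → limiting reagent.
theoretical n(J) = (4/4) × 11.10 = 11.10 mol → 1221 g
% yield = 1020 / 1221 × 100 = 83.54 %

83.5 %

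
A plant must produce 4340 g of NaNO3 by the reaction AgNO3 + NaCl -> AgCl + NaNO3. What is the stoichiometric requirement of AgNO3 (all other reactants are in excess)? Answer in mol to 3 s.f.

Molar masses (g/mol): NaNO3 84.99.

n(NaNO3) = 4340 / 84.99 = 51.06 mol
n(AgNO3) = (1/1) × 51.06 = 51.06 mol

51.1 mol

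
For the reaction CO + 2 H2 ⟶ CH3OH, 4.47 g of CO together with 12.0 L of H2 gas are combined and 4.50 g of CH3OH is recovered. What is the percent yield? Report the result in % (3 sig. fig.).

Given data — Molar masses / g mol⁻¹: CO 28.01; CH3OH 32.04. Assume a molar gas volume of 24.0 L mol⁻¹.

n(CO) = 4.470 / 28.01 = 0.1596 mol
n(H2) = 12.00 / 24.0 = 0.5000 mol
n/ν → CO: 0.1596, H2: 0.2500; CO is limiting.
theoretical n(CH3OH) = (1/1) × 0.1596 = 0.1596 mol → 5.114 g
% yield = 4.50 / 5.114 × 100 = 87.99 %

88.0 %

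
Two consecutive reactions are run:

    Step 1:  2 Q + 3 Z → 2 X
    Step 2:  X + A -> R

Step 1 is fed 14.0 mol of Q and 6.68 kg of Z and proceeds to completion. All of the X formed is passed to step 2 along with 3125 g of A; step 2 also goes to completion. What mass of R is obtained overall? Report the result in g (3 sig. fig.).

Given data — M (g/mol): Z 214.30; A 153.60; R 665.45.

9320 g

Step 1:
n(Q) = 14.00 mol
n(Z) = 6.680×1000 / 214.30 = 31.17 mol
n/ν for Q = 14.00/2 = 7.000
n/ν for Z = 31.17/3 = 10.39
Smallest n/ν is Q → limiting reagent.
n(X) produced = (2/2) × 14.00 = 14.00 mol
Step 2:
n(X) available = 14.00 mol
n(A) = 3125 / 153.60 = 20.35 mol
n/ν for X = 14.00/1 = 14.00
n/ν for A = 20.35/1 = 20.35
Smallest n/ν is X → limiting reagent.
n(R) = (1/1) × 14.00 = 14.00 mol
mass = 14.00 × 665.45 = 9316 g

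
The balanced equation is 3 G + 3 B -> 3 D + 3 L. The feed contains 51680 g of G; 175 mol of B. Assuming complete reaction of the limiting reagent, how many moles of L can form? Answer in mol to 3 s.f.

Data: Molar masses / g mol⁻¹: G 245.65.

n(G) = 51680 / 245.65 = 210.4 mol
n(B) = 175.0 mol
n/ν for G = 210.4/3 = 70.13
n/ν for B = 175.0/3 = 58.33
Smallest n/ν is B → limiting reagent.
n(L) = (3/3) × 175.0 = 175.0 mol

175 mol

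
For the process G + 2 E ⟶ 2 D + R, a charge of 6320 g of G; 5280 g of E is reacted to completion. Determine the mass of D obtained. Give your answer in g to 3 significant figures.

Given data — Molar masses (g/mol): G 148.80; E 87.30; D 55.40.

3350 g

n(G) = 6320 / 148.80 = 42.47 mol
n(E) = 5280 / 87.30 = 60.48 mol
n/ν → G: 42.47, E: 30.24; E is limiting.
n(D) = (2/2) × 60.48 = 60.48 mol
mass = 60.48 × 55.40 = 3351 g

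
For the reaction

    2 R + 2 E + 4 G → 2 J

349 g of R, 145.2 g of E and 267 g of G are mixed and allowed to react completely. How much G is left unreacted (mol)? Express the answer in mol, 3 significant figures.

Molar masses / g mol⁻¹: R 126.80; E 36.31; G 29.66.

3.50 mol

n(R) = 349.0 / 126.80 = 2.752 mol
n(E) = 145.2 / 36.31 = 3.999 mol
n(G) = 267.0 / 29.66 = 9.002 mol
n/ν for R = 2.752/2 = 1.376
n/ν for E = 3.999/2 = 2.000
n/ν for G = 9.002/4 = 2.251
Smallest n/ν is R → limiting reagent.
G consumed = (4/2) × 2.752 = 5.504 mol
G remaining = 9.002 − 5.504 = 3.498 mol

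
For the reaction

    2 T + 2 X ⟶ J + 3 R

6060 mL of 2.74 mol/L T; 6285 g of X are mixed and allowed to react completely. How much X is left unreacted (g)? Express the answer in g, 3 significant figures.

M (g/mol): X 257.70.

n(T) = 2.74 × 6060/1000 = 16.60 mol
n(X) = 6285 / 257.70 = 24.39 mol
n/ν → T: 8.300, X: 12.20; T is limiting.
X consumed = (2/2) × 16.60 = 16.60 mol
X remaining = 24.39 − 16.60 = 7.790 mol
mass = 7.790 × 257.70 = 2007 g

2010 g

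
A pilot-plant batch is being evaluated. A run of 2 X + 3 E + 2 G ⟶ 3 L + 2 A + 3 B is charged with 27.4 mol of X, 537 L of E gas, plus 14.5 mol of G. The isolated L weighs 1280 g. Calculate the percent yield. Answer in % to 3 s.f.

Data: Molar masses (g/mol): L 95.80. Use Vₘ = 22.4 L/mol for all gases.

n(X) = 27.40 mol
n(E) = 537.0 / 22.4 = 23.97 mol
n(G) = 14.50 mol
n/ν for X = 27.40/2 = 13.70
n/ν for E = 23.97/3 = 7.990
n/ν for G = 14.50/2 = 7.250
Smallest n/ν is G → limiting reagent.
theoretical n(L) = (3/2) × 14.50 = 21.75 mol → 2084 g
% yield = 1280 / 2084 × 100 = 61.42 %

61.4 %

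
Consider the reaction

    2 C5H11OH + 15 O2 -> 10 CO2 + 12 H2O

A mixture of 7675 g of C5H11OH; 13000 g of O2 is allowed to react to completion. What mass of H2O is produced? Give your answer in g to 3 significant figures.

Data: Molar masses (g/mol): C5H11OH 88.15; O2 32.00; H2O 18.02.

5860 g

n(C5H11OH) = 7675 / 88.15 = 87.07 mol
n(O2) = 13000 / 32.00 = 406.3 mol
n/ν for C5H11OH = 87.07/2 = 43.54
n/ν for O2 = 406.3/15 = 27.09
Smallest n/ν is O2 → limiting reagent.
n(H2O) = (12/15) × 406.3 = 325.0 mol
mass = 325.0 × 18.02 = 5857 g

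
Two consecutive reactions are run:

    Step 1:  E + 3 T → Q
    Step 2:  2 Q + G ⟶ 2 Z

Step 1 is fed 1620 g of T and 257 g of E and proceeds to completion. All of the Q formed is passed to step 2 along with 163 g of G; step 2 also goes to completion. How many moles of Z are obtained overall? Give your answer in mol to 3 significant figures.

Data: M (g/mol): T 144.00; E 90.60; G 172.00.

Step 1:
n(T) = 1620 / 144.00 = 11.25 mol
n(E) = 257.0 / 90.60 = 2.837 mol
n/ν for T = 11.25/3 = 3.750
n/ν for E = 2.837/1 = 2.837
Smallest n/ν is E → limiting reagent.
n(Q) produced = (1/1) × 2.837 = 2.837 mol
Step 2:
n(Q) available = 2.837 mol
n(G) = 163.0 / 172.00 = 0.9477 mol
n/ν for Q = 2.837/2 = 1.419
n/ν for G = 0.9477/1 = 0.9477
Smallest n/ν is G → limiting reagent.
n(Z) = (2/1) × 0.9477 = 1.895 mol

1.90 mol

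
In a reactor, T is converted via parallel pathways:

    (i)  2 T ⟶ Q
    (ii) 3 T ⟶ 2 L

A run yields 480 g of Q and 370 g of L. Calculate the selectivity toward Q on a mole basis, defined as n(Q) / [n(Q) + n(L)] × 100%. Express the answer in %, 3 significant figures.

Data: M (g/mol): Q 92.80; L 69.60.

n(Q) = 480 / 92.80 = 5.172 mol
n(L) = 370 / 69.60 = 5.316 mol
selectivity = 5.172/(5.172+5.316) × 100 = 49.31 %

49.3 %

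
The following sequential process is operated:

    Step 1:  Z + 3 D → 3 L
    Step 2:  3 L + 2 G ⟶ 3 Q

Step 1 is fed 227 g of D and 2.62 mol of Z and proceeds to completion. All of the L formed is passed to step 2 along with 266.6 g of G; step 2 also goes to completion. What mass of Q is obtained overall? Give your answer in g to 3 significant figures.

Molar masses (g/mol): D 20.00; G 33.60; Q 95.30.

749 g

Step 1:
n(D) = 227.0 / 20.00 = 11.35 mol
n(Z) = 2.620 mol
n/ν for D = 11.35/3 = 3.783
n/ν for Z = 2.620/1 = 2.620
Smallest n/ν is Z → limiting reagent.
n(L) produced = (3/1) × 2.620 = 7.860 mol
Step 2:
n(L) available = 7.860 mol
n(G) = 266.6 / 33.60 = 7.935 mol
n/ν for L = 7.860/3 = 2.620
n/ν for G = 7.935/2 = 3.968
Smallest n/ν is L → limiting reagent.
n(Q) = (3/3) × 7.860 = 7.860 mol
mass = 7.860 × 95.30 = 749.1 g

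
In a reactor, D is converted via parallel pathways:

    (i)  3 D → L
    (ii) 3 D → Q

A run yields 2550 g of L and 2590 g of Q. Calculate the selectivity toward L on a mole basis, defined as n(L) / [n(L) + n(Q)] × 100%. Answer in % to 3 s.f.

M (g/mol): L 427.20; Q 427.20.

49.6 %

n(L) = 2550 / 427.20 = 5.969 mol
n(Q) = 2590 / 427.20 = 6.063 mol
selectivity = 5.969/(5.969+6.063) × 100 = 49.61 %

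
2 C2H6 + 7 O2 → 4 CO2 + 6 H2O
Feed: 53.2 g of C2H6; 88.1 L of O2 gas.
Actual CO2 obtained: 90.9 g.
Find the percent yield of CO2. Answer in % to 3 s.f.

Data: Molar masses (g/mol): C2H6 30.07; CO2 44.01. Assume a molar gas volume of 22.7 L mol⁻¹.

93.1 %

n(C2H6) = 53.20 / 30.07 = 1.769 mol
n(O2) = 88.10 / 22.7 = 3.881 mol
n/ν for C2H6 = 1.769/2 = 0.8845
n/ν for O2 = 3.881/7 = 0.5544
Smallest n/ν is O2 → limiting reagent.
theoretical n(CO2) = (4/7) × 3.881 = 2.218 mol → 97.61 g
% yield = 90.9 / 97.61 × 100 = 93.13 %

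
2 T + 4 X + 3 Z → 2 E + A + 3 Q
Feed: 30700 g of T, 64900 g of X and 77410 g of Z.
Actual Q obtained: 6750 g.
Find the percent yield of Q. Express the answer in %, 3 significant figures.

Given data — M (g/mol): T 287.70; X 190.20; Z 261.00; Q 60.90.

69.2 %

n(T) = 30700 / 287.70 = 106.7 mol
n(X) = 64900 / 190.20 = 341.2 mol
n(Z) = 77410 / 261.00 = 296.6 mol
n/ν for T = 106.7/2 = 53.35
n/ν for X = 341.2/4 = 85.30
n/ν for Z = 296.6/3 = 98.87
Smallest n/ν is T → limiting reagent.
theoretical n(Q) = (3/2) × 106.7 = 160.1 mol → 9750 g
% yield = 6750 / 9750 × 100 = 69.23 %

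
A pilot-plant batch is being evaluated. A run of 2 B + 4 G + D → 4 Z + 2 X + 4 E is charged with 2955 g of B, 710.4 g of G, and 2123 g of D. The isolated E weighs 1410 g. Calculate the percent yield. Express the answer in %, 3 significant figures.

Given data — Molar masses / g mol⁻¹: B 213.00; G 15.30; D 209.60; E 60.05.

n(B) = 2955 / 213.00 = 13.87 mol
n(G) = 710.4 / 15.30 = 46.43 mol
n(D) = 2123 / 209.60 = 10.13 mol
n/ν for B = 13.87/2 = 6.935
n/ν for G = 46.43/4 = 11.61
n/ν for D = 10.13/1 = 10.13
Smallest n/ν is B → limiting reagent.
theoretical n(E) = (4/2) × 13.87 = 27.74 mol → 1666 g
% yield = 1410 / 1666 × 100 = 84.63 %

84.6 %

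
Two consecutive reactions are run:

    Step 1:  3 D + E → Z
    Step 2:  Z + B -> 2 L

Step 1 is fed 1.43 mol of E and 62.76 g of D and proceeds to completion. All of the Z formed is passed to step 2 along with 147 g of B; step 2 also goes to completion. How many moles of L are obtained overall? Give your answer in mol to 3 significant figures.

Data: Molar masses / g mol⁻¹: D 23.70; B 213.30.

Step 1:
n(E) = 1.430 mol
n(D) = 62.76 / 23.70 = 2.648 mol
n/ν for E = 1.430/1 = 1.430
n/ν for D = 2.648/3 = 0.8827
Smallest n/ν is D → limiting reagent.
n(Z) produced = (1/3) × 2.648 = 0.8827 mol
Step 2:
n(Z) available = 0.8827 mol
n(B) = 147.0 / 213.30 = 0.6892 mol
n/ν for Z = 0.8827/1 = 0.8827
n/ν for B = 0.6892/1 = 0.6892
Smallest n/ν is B → limiting reagent.
n(L) = (2/1) × 0.6892 = 1.378 mol

1.38 mol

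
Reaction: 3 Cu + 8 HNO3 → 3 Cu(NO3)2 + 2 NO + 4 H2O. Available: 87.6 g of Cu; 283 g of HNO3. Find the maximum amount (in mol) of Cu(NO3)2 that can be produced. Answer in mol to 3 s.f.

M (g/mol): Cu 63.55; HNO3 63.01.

n(Cu) = 87.60 / 63.55 = 1.378 mol
n(HNO3) = 283.0 / 63.01 = 4.491 mol
n/ν → Cu: 0.4593, HNO3: 0.5614; Cu is limiting.
n(Cu(NO3)2) = (3/3) × 1.378 = 1.378 mol

1.38 mol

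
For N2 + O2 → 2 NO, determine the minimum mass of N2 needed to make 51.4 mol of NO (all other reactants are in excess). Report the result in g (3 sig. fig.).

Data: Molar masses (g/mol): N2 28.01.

720 g

n(NO) = 51.40 mol
n(N2) = (1/2) × 51.40 = 25.70 mol
mass = 25.70 × 28.01 = 719.9 g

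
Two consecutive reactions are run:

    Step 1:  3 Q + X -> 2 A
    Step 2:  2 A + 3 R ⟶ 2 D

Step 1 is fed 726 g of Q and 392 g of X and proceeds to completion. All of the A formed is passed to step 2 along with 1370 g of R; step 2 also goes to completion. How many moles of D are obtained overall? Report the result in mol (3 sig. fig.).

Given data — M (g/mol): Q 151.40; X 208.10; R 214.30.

Step 1:
n(Q) = 726.0 / 151.40 = 4.795 mol
n(X) = 392.0 / 208.10 = 1.884 mol
n/ν for Q = 4.795/3 = 1.598
n/ν for X = 1.884/1 = 1.884
Smallest n/ν is Q → limiting reagent.
n(A) produced = (2/3) × 4.795 = 3.197 mol
Step 2:
n(A) available = 3.197 mol
n(R) = 1370 / 214.30 = 6.393 mol
n/ν for A = 3.197/2 = 1.599
n/ν for R = 6.393/3 = 2.131
Smallest n/ν is A → limiting reagent.
n(D) = (2/2) × 3.197 = 3.197 mol

3.20 mol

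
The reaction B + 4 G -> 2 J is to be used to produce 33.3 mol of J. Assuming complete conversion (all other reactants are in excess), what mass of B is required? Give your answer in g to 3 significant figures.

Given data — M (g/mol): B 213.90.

n(J) = 33.30 mol
n(B) = (1/2) × 33.30 = 16.65 mol
mass = 16.65 × 213.90 = 3561 g

3560 g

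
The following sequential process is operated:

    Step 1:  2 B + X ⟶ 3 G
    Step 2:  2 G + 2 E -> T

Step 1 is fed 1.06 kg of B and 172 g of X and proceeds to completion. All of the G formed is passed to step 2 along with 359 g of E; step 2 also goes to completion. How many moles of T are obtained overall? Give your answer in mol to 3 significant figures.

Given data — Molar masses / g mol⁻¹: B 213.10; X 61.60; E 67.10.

Step 1:
n(B) = 1.060×1000 / 213.10 = 4.974 mol
n(X) = 172.0 / 61.60 = 2.792 mol
n/ν for B = 4.974/2 = 2.487
n/ν for X = 2.792/1 = 2.792
Smallest n/ν is B → limiting reagent.
n(G) produced = (3/2) × 4.974 = 7.461 mol
Step 2:
n(G) available = 7.461 mol
n(E) = 359.0 / 67.10 = 5.350 mol
n/ν for G = 7.461/2 = 3.731
n/ν for E = 5.350/2 = 2.675
Smallest n/ν is E → limiting reagent.
n(T) = (1/2) × 5.350 = 2.675 mol

2.68 mol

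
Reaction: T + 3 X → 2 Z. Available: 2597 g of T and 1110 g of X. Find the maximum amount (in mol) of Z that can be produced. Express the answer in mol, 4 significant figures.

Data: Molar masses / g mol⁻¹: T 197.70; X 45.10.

n(T) = 2597 / 197.70 = 13.14 mol
n(X) = 1110 / 45.10 = 24.61 mol
n/ν → T: 13.14, X: 8.203; X is limiting.
n(Z) = (2/3) × 24.61 = 16.41 mol

16.41 mol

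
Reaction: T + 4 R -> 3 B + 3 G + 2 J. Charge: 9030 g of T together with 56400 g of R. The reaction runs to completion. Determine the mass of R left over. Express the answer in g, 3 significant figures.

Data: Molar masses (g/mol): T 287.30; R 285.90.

20500 g

n(T) = 9030 / 287.30 = 31.43 mol
n(R) = 56400 / 285.90 = 197.3 mol
n/ν for T = 31.43/1 = 31.43
n/ν for R = 197.3/4 = 49.33
Smallest n/ν is T → limiting reagent.
R consumed = (4/1) × 31.43 = 125.7 mol
R remaining = 197.3 − 125.7 = 71.60 mol
mass = 71.60 × 285.90 = 20470 g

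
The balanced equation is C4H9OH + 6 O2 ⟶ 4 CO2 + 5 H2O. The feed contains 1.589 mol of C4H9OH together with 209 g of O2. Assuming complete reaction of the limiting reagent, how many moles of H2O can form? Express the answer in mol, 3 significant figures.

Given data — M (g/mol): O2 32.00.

5.44 mol

n(C4H9OH) = 1.589 mol
n(O2) = 209.0 / 32.00 = 6.531 mol
n/ν for C4H9OH = 1.589/1 = 1.589
n/ν for O2 = 6.531/6 = 1.089
Smallest n/ν is O2 → limiting reagent.
n(H2O) = (5/6) × 6.531 = 5.443 mol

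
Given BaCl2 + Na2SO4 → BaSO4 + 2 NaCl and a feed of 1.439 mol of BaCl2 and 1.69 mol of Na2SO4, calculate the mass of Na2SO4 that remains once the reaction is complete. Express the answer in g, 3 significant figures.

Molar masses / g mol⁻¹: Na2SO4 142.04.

n(BaCl2) = 1.439 mol
n(Na2SO4) = 1.690 mol
n/ν for BaCl2 = 1.439/1 = 1.439
n/ν for Na2SO4 = 1.690/1 = 1.690
Smallest n/ν is BaCl2 → limiting reagent.
Na2SO4 consumed = (1/1) × 1.439 = 1.439 mol
Na2SO4 remaining = 1.690 − 1.439 = 0.2510 mol
mass = 0.2510 × 142.04 = 35.65 g

35.7 g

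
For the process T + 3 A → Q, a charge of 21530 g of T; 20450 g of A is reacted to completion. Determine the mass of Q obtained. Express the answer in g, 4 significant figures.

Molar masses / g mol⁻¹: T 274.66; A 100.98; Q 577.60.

38990 g

n(T) = 21530 / 274.66 = 78.39 mol
n(A) = 20450 / 100.98 = 202.5 mol
n/ν → T: 78.39, A: 67.50; A is limiting.
n(Q) = (1/3) × 202.5 = 67.50 mol
mass = 67.50 × 577.60 = 38990 g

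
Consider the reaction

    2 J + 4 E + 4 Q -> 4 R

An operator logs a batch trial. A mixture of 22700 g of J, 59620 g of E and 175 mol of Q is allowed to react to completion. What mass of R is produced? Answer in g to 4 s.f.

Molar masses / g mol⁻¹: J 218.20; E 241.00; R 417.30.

73030 g

n(J) = 22700 / 218.20 = 104.0 mol
n(E) = 59620 / 241.00 = 247.4 mol
n(Q) = 175.0 mol
n/ν for J = 104.0/2 = 52.00
n/ν for E = 247.4/4 = 61.85
n/ν for Q = 175.0/4 = 43.75
Smallest n/ν is Q → limiting reagent.
n(R) = (4/4) × 175.0 = 175.0 mol
mass = 175.0 × 417.30 = 73030 g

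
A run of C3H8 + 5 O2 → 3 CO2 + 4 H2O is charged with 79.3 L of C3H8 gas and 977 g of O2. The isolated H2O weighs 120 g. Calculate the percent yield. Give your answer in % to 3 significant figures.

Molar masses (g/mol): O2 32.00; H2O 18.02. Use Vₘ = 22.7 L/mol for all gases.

47.7 %

n(C3H8) = 79.30 / 22.7 = 3.493 mol
n(O2) = 977.0 / 32.00 = 30.53 mol
n/ν → C3H8: 3.493, O2: 6.106; C3H8 is limiting.
theoretical n(H2O) = (4/1) × 3.493 = 13.97 mol → 251.7 g
% yield = 120 / 251.7 × 100 = 47.68 %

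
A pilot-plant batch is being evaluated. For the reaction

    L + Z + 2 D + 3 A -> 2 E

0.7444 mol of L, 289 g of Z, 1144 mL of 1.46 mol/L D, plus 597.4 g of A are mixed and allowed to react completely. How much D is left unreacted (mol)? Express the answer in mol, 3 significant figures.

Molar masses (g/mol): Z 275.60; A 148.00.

0.181 mol

n(L) = 0.7444 mol
n(Z) = 289.0 / 275.60 = 1.049 mol
n(D) = 1.46 × 1144/1000 = 1.670 mol
n(A) = 597.4 / 148.00 = 4.036 mol
n/ν for L = 0.7444/1 = 0.7444
n/ν for Z = 1.049/1 = 1.049
n/ν for D = 1.670/2 = 0.8350
n/ν for A = 4.036/3 = 1.345
Smallest n/ν is L → limiting reagent.
D consumed = (2/1) × 0.7444 = 1.489 mol
D remaining = 1.670 − 1.489 = 0.1810 mol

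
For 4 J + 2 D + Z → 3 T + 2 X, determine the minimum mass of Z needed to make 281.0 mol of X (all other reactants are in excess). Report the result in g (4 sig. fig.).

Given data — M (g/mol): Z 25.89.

3638 g

n(X) = 281.0 mol
n(Z) = (1/2) × 281.0 = 140.5 mol
mass = 140.5 × 25.89 = 3638 g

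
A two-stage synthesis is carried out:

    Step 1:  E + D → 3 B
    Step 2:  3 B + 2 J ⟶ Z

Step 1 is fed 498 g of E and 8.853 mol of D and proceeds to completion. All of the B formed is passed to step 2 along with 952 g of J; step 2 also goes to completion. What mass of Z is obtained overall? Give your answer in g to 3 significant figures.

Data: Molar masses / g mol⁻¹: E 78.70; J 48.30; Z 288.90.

Step 1:
n(E) = 498.0 / 78.70 = 6.328 mol
n(D) = 8.853 mol
n/ν for E = 6.328/1 = 6.328
n/ν for D = 8.853/1 = 8.853
Smallest n/ν is E → limiting reagent.
n(B) produced = (3/1) × 6.328 = 18.98 mol
Step 2:
n(B) available = 18.98 mol
n(J) = 952.0 / 48.30 = 19.71 mol
n/ν for B = 18.98/3 = 6.327
n/ν for J = 19.71/2 = 9.855
Smallest n/ν is B → limiting reagent.
n(Z) = (1/3) × 18.98 = 6.327 mol
mass = 6.327 × 288.90 = 1828 g

1830 g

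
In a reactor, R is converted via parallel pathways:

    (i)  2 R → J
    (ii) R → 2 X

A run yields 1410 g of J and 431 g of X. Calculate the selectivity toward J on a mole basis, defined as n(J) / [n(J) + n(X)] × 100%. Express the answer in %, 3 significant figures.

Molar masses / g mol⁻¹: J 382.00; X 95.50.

n(J) = 1410 / 382.00 = 3.691 mol
n(X) = 431 / 95.50 = 4.513 mol
selectivity = 3.691/(3.691+4.513) × 100 = 44.99 %

45.0 %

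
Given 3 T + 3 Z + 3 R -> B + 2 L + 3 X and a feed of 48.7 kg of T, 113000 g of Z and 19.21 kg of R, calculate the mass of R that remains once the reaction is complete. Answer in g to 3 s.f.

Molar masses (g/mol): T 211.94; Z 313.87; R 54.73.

n(T) = 48.70×1000 / 211.94 = 229.8 mol
n(Z) = 113000 / 313.87 = 360.0 mol
n(R) = 19.21×1000 / 54.73 = 351.0 mol
n/ν for T = 229.8/3 = 76.60
n/ν for Z = 360.0/3 = 120.0
n/ν for R = 351.0/3 = 117.0
Smallest n/ν is T → limiting reagent.
R consumed = (3/3) × 229.8 = 229.8 mol
R remaining = 351.0 − 229.8 = 121.2 mol
mass = 121.2 × 54.73 = 6633 g

6630 g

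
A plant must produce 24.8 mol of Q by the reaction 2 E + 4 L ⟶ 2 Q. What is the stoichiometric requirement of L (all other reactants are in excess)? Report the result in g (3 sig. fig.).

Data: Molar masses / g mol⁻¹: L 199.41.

9890 g

n(Q) = 24.80 mol
n(L) = (4/2) × 24.80 = 49.60 mol
mass = 49.60 × 199.41 = 9891 g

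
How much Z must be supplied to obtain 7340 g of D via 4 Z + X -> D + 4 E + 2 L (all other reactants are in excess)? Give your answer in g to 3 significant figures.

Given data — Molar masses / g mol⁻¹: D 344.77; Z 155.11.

13200 g

n(D) = 7340 / 344.77 = 21.29 mol
n(Z) = (4/1) × 21.29 = 85.16 mol
mass = 85.16 × 155.11 = 13210 g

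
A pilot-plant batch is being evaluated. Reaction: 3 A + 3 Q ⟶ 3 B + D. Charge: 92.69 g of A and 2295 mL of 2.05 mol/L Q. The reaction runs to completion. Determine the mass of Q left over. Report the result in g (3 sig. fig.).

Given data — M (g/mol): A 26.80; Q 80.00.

99.7 g

n(A) = 92.69 / 26.80 = 3.459 mol
n(Q) = 2.05 × 2295/1000 = 4.705 mol
n/ν for A = 3.459/3 = 1.153
n/ν for Q = 4.705/3 = 1.568
Smallest n/ν is A → limiting reagent.
Q consumed = (3/3) × 3.459 = 3.459 mol
Q remaining = 4.705 − 3.459 = 1.246 mol
mass = 1.246 × 80.00 = 99.68 g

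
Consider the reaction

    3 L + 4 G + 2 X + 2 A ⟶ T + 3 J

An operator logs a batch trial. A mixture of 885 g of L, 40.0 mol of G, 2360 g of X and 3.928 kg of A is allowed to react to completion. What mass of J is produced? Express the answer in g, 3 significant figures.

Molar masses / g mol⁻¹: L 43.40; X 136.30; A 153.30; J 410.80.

8380 g

n(L) = 885.0 / 43.40 = 20.39 mol
n(G) = 40.00 mol
n(X) = 2360 / 136.30 = 17.31 mol
n(A) = 3.928×1000 / 153.30 = 25.62 mol
n/ν for L = 20.39/3 = 6.797
n/ν for G = 40.00/4 = 10.00
n/ν for X = 17.31/2 = 8.655
n/ν for A = 25.62/2 = 12.81
Smallest n/ν is L → limiting reagent.
n(J) = (3/3) × 20.39 = 20.39 mol
mass = 20.39 × 410.80 = 8376 g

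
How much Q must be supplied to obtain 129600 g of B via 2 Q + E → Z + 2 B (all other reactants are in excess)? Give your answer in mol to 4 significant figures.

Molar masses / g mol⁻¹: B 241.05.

537.6 mol

n(B) = 129600 / 241.05 = 537.6 mol
n(Q) = (2/2) × 537.6 = 537.6 mol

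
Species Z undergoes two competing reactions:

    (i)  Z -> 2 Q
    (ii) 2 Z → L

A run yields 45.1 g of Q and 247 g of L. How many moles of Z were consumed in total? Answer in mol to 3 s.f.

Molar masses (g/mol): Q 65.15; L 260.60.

n(Q) = 45.1 / 65.15 = 0.6922 mol
n(L) = 247 / 260.60 = 0.9478 mol
n(Z) via (i) = (1/2)×0.6922 = 0.3461 mol
n(Z) via (ii) = (2/1)×0.9478 = 1.896 mol
total n(Z) = 0.3461 + 1.896 = 2.242 mol

2.24 mol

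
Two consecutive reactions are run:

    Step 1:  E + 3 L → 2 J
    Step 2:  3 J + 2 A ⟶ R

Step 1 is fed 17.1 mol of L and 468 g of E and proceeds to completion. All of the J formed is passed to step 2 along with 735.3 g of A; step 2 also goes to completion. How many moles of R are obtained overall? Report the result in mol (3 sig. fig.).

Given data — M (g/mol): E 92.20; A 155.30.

2.37 mol

Step 1:
n(L) = 17.10 mol
n(E) = 468.0 / 92.20 = 5.076 mol
n/ν for L = 17.10/3 = 5.700
n/ν for E = 5.076/1 = 5.076
Smallest n/ν is E → limiting reagent.
n(J) produced = (2/1) × 5.076 = 10.15 mol
Step 2:
n(J) available = 10.15 mol
n(A) = 735.3 / 155.30 = 4.735 mol
n/ν for J = 10.15/3 = 3.383
n/ν for A = 4.735/2 = 2.368
Smallest n/ν is A → limiting reagent.
n(R) = (1/2) × 4.735 = 2.368 mol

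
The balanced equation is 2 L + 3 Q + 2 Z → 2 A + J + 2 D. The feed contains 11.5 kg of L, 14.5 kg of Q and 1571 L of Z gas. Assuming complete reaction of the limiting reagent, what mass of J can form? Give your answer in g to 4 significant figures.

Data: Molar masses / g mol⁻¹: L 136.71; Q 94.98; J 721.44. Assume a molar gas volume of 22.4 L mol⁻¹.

n(L) = 11.50×1000 / 136.71 = 84.12 mol
n(Q) = 14.50×1000 / 94.98 = 152.7 mol
n(Z) = 1571 / 22.4 = 70.13 mol
n/ν for L = 84.12/2 = 42.06
n/ν for Q = 152.7/3 = 50.90
n/ν for Z = 70.13/2 = 35.07
Smallest n/ν is Z → limiting reagent.
n(J) = (1/2) × 70.13 = 35.07 mol
mass = 35.07 × 721.44 = 25300 g

25300 g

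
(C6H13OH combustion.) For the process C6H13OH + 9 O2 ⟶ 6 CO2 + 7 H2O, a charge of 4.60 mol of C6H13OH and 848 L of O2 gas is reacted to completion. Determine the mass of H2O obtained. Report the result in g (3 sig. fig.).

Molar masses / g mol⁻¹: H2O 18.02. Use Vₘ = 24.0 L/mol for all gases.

n(C6H13OH) = 4.600 mol
n(O2) = 848.0 / 24.0 = 35.33 mol
n/ν → C6H13OH: 4.600, O2: 3.926; O2 is limiting.
n(H2O) = (7/9) × 35.33 = 27.48 mol
mass = 27.48 × 18.02 = 495.2 g

495 g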